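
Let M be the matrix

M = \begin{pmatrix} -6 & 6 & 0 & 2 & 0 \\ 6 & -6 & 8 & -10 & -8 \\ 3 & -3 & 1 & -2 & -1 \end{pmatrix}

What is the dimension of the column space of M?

2

Row reduce to echelon form.
R2 ← R2 + R1: [0, 0, 8, -8, -8]
R3 ← R3 + (1/2)·R1: [0, 0, 1, -1, -1]
R3 ← R3 − (1/8)·R2: [0, 0, 0, 0, 0]
Echelon form has 2 nonzero rows, so rank(M) = 2.
The column space has dimension equal to the rank: 2.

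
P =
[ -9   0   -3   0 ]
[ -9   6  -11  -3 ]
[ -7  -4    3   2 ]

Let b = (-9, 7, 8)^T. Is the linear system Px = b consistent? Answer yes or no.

Row reduce the augmented matrix [P | b].
R2 ← R2 − R1: [0, 6, -8, -3, 16]
R3 ← R3 − (7/9)·R1: [0, -4, 16/3, 2, 15]
R3 ← R3 + (2/3)·R2: [0, 0, 0, 0, 77/3]
The echelon form has 3 nonzero rows; the last pivot sits in the augmented column, so rank(P) = 2 but rank([P|b]) = 3.
Since the ranks differ, the system is inconsistent.

no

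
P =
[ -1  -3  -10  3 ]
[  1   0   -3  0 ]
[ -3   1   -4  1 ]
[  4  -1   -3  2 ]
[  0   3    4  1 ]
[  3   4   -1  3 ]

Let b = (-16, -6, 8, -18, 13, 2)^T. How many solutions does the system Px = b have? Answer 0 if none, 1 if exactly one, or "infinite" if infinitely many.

1

Row reduce the augmented matrix [P | b].
R2 ← R2 + R1: [0, -3, -13, 3, -22]
R3 ← R3 − (3)·R1: [0, 10, 26, -8, 56]
R4 ← R4 + (4)·R1: [0, -13, -43, 14, -82]
R6 ← R6 + (3)·R1: [0, -5, -31, 12, -46]
R3 ← R3 + (10/3)·R2: [0, 0, -52/3, 2, -52/3]
R4 ← R4 − (13/3)·R2: [0, 0, 40/3, 1, 40/3]
R5 ← R5 + R2: [0, 0, -9, 4, -9]
R6 ← R6 − (5/3)·R2: [0, 0, -28/3, 7, -28/3]
R4 ← R4 + (10/13)·R3: [0, 0, 0, 33/13, 0]
R5 ← R5 − (27/52)·R3: [0, 0, 0, 77/26, 0]
R6 ← R6 − (7/13)·R3: [0, 0, 0, 77/13, 0]
R5 ← R5 − (7/6)·R4: [0, 0, 0, 0, 0]
R6 ← R6 − (7/3)·R4: [0, 0, 0, 0, 0]
The echelon form has 4 nonzero rows, and every pivot lies in the first 4 columns, so rank(P) = rank([P|b]) = 4.
The system is consistent.
rank = 4 = number of unknowns, so the solution is unique.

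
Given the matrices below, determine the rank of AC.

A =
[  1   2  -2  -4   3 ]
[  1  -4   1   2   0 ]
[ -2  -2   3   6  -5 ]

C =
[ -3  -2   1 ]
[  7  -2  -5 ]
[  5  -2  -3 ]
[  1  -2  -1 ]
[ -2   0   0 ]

First compute AC:
[[ -9,   6,   1],
 [-24,   0,  16],
 [ 23, -10,  -7]]
Now row reduce the product.
R2 ← R2 − (8/3)·R1: [0, -16, 40/3]
R3 ← R3 + (23/9)·R1: [0, 16/3, -40/9]
R3 ← R3 + (1/3)·R2: [0, 0, 0]
2 nonzero rows, so rank(AC) = 2.

2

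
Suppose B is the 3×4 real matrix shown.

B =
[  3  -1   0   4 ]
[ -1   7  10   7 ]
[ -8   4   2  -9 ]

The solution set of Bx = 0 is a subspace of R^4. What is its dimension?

Row reduce to echelon form.
R2 ← R2 + (1/3)·R1: [0, 20/3, 10, 25/3]
R3 ← R3 + (8/3)·R1: [0, 4/3, 2, 5/3]
R3 ← R3 − (1/5)·R2: [0, 0, 0, 0]
2 nonzero rows, so rank(B) = 2.
B has 4 columns; by rank–nullity, nullity = 4 − 2 = 2.

2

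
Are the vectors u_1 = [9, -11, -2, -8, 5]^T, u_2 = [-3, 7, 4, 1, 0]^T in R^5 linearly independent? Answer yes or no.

yes

Form the matrix with these vectors as rows and row reduce.
R2 ← R2 + (1/3)·R1: [0, 10/3, 10/3, -5/3, 5/3]
2 nonzero rows, so the 2 vectors span a space of dimension 2.
Since 2 = 2, the vectors are linearly independent.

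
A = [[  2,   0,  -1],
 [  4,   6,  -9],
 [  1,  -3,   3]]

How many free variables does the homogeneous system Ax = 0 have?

1

Row reduce to echelon form.
R2 ← R2 − (2)·R1: [0, 6, -7]
R3 ← R3 − (1/2)·R1: [0, -3, 7/2]
R3 ← R3 + (1/2)·R2: [0, 0, 0]
2 nonzero rows, so rank(A) = 2.
A has 3 columns; by rank–nullity, nullity = 3 − 2 = 1.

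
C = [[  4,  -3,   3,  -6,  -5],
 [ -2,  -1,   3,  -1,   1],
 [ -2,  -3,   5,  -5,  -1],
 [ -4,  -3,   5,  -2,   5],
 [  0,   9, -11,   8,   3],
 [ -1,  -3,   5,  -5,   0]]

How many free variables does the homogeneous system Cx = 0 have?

Row reduce to echelon form.
R2 ← R2 + (1/2)·R1: [0, -5/2, 9/2, -4, -3/2]
R3 ← R3 + (1/2)·R1: [0, -9/2, 13/2, -8, -7/2]
R4 ← R4 + R1: [0, -6, 8, -8, 0]
R6 ← R6 + (1/4)·R1: [0, -15/4, 23/4, -13/2, -5/4]
R3 ← R3 − (9/5)·R2: [0, 0, -8/5, -4/5, -4/5]
R4 ← R4 − (12/5)·R2: [0, 0, -14/5, 8/5, 18/5]
R5 ← R5 + (18/5)·R2: [0, 0, 26/5, -32/5, -12/5]
R6 ← R6 − (3/2)·R2: [0, 0, -1, -1/2, 1]
R4 ← R4 − (7/4)·R3: [0, 0, 0, 3, 5]
R5 ← R5 + (13/4)·R3: [0, 0, 0, -9, -5]
R6 ← R6 − (5/8)·R3: [0, 0, 0, 0, 3/2]
R5 ← R5 + (3)·R4: [0, 0, 0, 0, 10]
R6 ← R6 − (3/20)·R5: [0, 0, 0, 0, 0]
5 nonzero rows, so rank(C) = 5.
C has 5 columns; by rank–nullity, nullity = 5 − 5 = 0.

0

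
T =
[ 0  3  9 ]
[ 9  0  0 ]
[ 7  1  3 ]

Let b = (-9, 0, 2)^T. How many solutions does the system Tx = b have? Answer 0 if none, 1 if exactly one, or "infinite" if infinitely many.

Row reduce the augmented matrix [T | b].
Swap R1 ↔ R2
R3 ← R3 − (7/9)·R1: [0, 1, 3, 2]
R3 ← R3 − (1/3)·R2: [0, 0, 0, 5]
The echelon form has 3 nonzero rows; the last pivot sits in the augmented column, so rank(T) = 2 but rank([T|b]) = 3.
Since the ranks differ, the system is inconsistent.
It has no solutions.

0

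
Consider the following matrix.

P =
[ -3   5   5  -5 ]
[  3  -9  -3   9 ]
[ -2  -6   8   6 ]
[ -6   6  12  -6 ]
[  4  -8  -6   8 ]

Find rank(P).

Row reduce to echelon form.
R2 ← R2 + R1: [0, -4, 2, 4]
R3 ← R3 − (2/3)·R1: [0, -28/3, 14/3, 28/3]
R4 ← R4 − (2)·R1: [0, -4, 2, 4]
R5 ← R5 + (4/3)·R1: [0, -4/3, 2/3, 4/3]
R3 ← R3 − (7/3)·R2: [0, 0, 0, 0]
R4 ← R4 − R2: [0, 0, 0, 0]
R5 ← R5 − (1/3)·R2: [0, 0, 0, 0]
Echelon form has 2 nonzero rows, so rank(P) = 2.

2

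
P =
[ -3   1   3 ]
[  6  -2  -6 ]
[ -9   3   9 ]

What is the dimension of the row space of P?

Row reduce to echelon form.
R2 ← R2 + (2)·R1: [0, 0, 0]
R3 ← R3 − (3)·R1: [0, 0, 0]
Echelon form has 1 nonzero row, so rank(P) = 1.
The row space has dimension equal to the rank: 1.

1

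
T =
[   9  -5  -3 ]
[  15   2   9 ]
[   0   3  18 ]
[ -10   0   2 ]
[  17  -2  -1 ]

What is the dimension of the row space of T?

Row reduce to echelon form.
R2 ← R2 − (5/3)·R1: [0, 31/3, 14]
R4 ← R4 + (10/9)·R1: [0, -50/9, -4/3]
R5 ← R5 − (17/9)·R1: [0, 67/9, 14/3]
R3 ← R3 − (9/31)·R2: [0, 0, 432/31]
R4 ← R4 + (50/93)·R2: [0, 0, 192/31]
R5 ← R5 − (67/93)·R2: [0, 0, -168/31]
R4 ← R4 − (4/9)·R3: [0, 0, 0]
R5 ← R5 + (7/18)·R3: [0, 0, 0]
Echelon form has 3 nonzero rows, so rank(T) = 3.
The row space has dimension equal to the rank: 3.

3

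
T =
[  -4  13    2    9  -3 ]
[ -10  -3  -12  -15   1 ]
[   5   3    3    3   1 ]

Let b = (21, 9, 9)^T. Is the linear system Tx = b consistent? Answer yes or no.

yes

Row reduce the augmented matrix [T | b].
R2 ← R2 − (5/2)·R1: [0, -71/2, -17, -75/2, 17/2, -87/2]
R3 ← R3 + (5/4)·R1: [0, 77/4, 11/2, 57/4, -11/4, 141/4]
R3 ← R3 + (77/142)·R2: [0, 0, -264/71, -432/71, 132/71, 828/71]
The echelon form has 3 nonzero rows, and every pivot lies in the first 5 columns, so rank(T) = rank([T|b]) = 3.
The system is consistent.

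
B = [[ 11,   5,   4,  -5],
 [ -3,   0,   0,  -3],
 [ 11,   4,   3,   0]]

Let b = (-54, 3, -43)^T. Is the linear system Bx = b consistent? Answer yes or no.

Row reduce the augmented matrix [B | b].
R2 ← R2 + (3/11)·R1: [0, 15/11, 12/11, -48/11, -129/11]
R3 ← R3 − R1: [0, -1, -1, 5, 11]
R3 ← R3 + (11/15)·R2: [0, 0, -1/5, 9/5, 12/5]
The echelon form has 3 nonzero rows, and every pivot lies in the first 4 columns, so rank(B) = rank([B|b]) = 3.
The system is consistent.

yes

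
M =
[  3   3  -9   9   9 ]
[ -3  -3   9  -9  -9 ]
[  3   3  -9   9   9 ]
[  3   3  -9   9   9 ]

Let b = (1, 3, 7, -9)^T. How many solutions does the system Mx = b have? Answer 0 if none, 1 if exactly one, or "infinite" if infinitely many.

0

Row reduce the augmented matrix [M | b].
R2 ← R2 + R1: [0, 0, 0, 0, 0, 4]
R3 ← R3 − R1: [0, 0, 0, 0, 0, 6]
R4 ← R4 − R1: [0, 0, 0, 0, 0, -10]
R3 ← R3 − (3/2)·R2: [0, 0, 0, 0, 0, 0]
R4 ← R4 + (5/2)·R2: [0, 0, 0, 0, 0, 0]
The echelon form has 2 nonzero rows; the last pivot sits in the augmented column, so rank(M) = 1 but rank([M|b]) = 2.
Since the ranks differ, the system is inconsistent.
It has no solutions.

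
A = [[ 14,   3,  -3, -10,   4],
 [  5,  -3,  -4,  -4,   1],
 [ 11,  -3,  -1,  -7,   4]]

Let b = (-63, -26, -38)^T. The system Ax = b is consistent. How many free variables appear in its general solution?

Row reduce the augmented matrix [A | b].
R2 ← R2 − (5/14)·R1: [0, -57/14, -41/14, -3/7, -3/7, -7/2]
R3 ← R3 − (11/14)·R1: [0, -75/14, 19/14, 6/7, 6/7, 23/2]
R3 ← R3 − (25/19)·R2: [0, 0, 99/19, 27/19, 27/19, 306/19]
The echelon form has 3 nonzero rows, and every pivot lies in the first 5 columns, so rank(A) = rank([A|b]) = 3.
The system is consistent.
Free variables = (unknowns) − (rank) = 5 − 3 = 2.

2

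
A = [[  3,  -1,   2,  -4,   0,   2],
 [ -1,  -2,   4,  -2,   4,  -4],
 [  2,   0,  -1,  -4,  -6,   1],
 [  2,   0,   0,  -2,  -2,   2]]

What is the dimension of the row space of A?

Row reduce to echelon form.
R2 ← R2 + (1/3)·R1: [0, -7/3, 14/3, -10/3, 4, -10/3]
R3 ← R3 − (2/3)·R1: [0, 2/3, -7/3, -4/3, -6, -1/3]
R4 ← R4 − (2/3)·R1: [0, 2/3, -4/3, 2/3, -2, 2/3]
R3 ← R3 + (2/7)·R2: [0, 0, -1, -16/7, -34/7, -9/7]
R4 ← R4 + (2/7)·R2: [0, 0, 0, -2/7, -6/7, -2/7]
Echelon form has 4 nonzero rows, so rank(A) = 4.
The row space has dimension equal to the rank: 4.

4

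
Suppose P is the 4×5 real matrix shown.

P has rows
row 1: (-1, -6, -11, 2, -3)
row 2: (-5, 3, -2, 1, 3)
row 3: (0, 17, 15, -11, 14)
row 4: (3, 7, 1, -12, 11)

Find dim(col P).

Row reduce to echelon form.
R2 ← R2 − (5)·R1: [0, 33, 53, -9, 18]
R4 ← R4 + (3)·R1: [0, -11, -32, -6, 2]
R3 ← R3 − (17/33)·R2: [0, 0, -406/33, -70/11, 52/11]
R4 ← R4 + (1/3)·R2: [0, 0, -43/3, -9, 8]
R4 ← R4 − (473/406)·R3: [0, 0, 0, -46/29, 506/203]
Echelon form has 4 nonzero rows, so rank(P) = 4.
The column space has dimension equal to the rank: 4.

4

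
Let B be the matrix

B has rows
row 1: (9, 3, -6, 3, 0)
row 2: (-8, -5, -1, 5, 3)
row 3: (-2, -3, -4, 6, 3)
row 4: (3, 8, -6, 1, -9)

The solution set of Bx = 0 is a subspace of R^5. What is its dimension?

Row reduce to echelon form.
R2 ← R2 + (8/9)·R1: [0, -7/3, -19/3, 23/3, 3]
R3 ← R3 + (2/9)·R1: [0, -7/3, -16/3, 20/3, 3]
R4 ← R4 − (1/3)·R1: [0, 7, -4, 0, -9]
R3 ← R3 − R2: [0, 0, 1, -1, 0]
R4 ← R4 + (3)·R2: [0, 0, -23, 23, 0]
R4 ← R4 + (23)·R3: [0, 0, 0, 0, 0]
3 nonzero rows, so rank(B) = 3.
B has 5 columns; by rank–nullity, nullity = 5 − 3 = 2.

2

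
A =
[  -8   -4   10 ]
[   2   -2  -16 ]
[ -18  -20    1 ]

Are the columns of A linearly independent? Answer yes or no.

Row reduce A to echelon form.
R2 ← R2 + (1/4)·R1: [0, -3, -27/2]
R3 ← R3 − (9/4)·R1: [0, -11, -43/2]
R3 ← R3 − (11/3)·R2: [0, 0, 28]
3 pivots among 3 columns.
Every column is a pivot column, so the columns are linearly independent.

yes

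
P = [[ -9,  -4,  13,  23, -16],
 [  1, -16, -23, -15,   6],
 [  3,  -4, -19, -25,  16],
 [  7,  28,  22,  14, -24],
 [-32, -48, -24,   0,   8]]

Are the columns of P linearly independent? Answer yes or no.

Row reduce P to echelon form.
R2 ← R2 + (1/9)·R1: [0, -148/9, -194/9, -112/9, 38/9]
R3 ← R3 + (1/3)·R1: [0, -16/3, -44/3, -52/3, 32/3]
R4 ← R4 + (7/9)·R1: [0, 224/9, 289/9, 287/9, -328/9]
R5 ← R5 − (32/9)·R1: [0, -304/9, -632/9, -736/9, 584/9]
R3 ← R3 − (12/37)·R2: [0, 0, -284/37, -492/37, 344/37]
R4 ← R4 + (56/37)·R2: [0, 0, -19/37, 483/37, -1112/37]
R5 ← R5 − (76/37)·R2: [0, 0, -960/37, -2080/37, 2080/37]
R4 ← R4 − (19/284)·R3: [0, 0, 0, 990/71, -2178/71]
R5 ← R5 − (240/71)·R3: [0, 0, 0, -800/71, 1760/71]
R5 ← R5 + (80/99)·R4: [0, 0, 0, 0, 0]
4 pivots among 5 columns.
Only 4 < 5 pivot columns, so the columns are linearly dependent.

no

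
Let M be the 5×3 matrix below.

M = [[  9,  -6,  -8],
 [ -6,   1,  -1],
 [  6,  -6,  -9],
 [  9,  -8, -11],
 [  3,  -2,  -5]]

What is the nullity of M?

0

Row reduce to echelon form.
R2 ← R2 + (2/3)·R1: [0, -3, -19/3]
R3 ← R3 − (2/3)·R1: [0, -2, -11/3]
R4 ← R4 − R1: [0, -2, -3]
R5 ← R5 − (1/3)·R1: [0, 0, -7/3]
R3 ← R3 − (2/3)·R2: [0, 0, 5/9]
R4 ← R4 − (2/3)·R2: [0, 0, 11/9]
R4 ← R4 − (11/5)·R3: [0, 0, 0]
R5 ← R5 + (21/5)·R3: [0, 0, 0]
3 nonzero rows, so rank(M) = 3.
M has 3 columns; by rank–nullity, nullity = 3 − 3 = 0.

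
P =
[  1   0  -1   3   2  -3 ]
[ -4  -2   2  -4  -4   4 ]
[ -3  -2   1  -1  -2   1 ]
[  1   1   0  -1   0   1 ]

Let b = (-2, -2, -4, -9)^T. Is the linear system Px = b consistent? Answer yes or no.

no

Row reduce the augmented matrix [P | b].
R2 ← R2 + (4)·R1: [0, -2, -2, 8, 4, -8, -10]
R3 ← R3 + (3)·R1: [0, -2, -2, 8, 4, -8, -10]
R4 ← R4 − R1: [0, 1, 1, -4, -2, 4, -7]
R3 ← R3 − R2: [0, 0, 0, 0, 0, 0, 0]
R4 ← R4 + (1/2)·R2: [0, 0, 0, 0, 0, 0, -12]
Swap R3 ↔ R4
The echelon form has 3 nonzero rows; the last pivot sits in the augmented column, so rank(P) = 2 but rank([P|b]) = 3.
Since the ranks differ, the system is inconsistent.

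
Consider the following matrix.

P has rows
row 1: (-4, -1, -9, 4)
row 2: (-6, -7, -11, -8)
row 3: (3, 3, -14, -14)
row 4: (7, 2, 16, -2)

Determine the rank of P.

Row reduce to echelon form.
R2 ← R2 − (3/2)·R1: [0, -11/2, 5/2, -14]
R3 ← R3 + (3/4)·R1: [0, 9/4, -83/4, -11]
R4 ← R4 + (7/4)·R1: [0, 1/4, 1/4, 5]
R3 ← R3 + (9/22)·R2: [0, 0, -217/11, -184/11]
R4 ← R4 + (1/22)·R2: [0, 0, 4/11, 48/11]
R4 ← R4 + (4/217)·R3: [0, 0, 0, 880/217]
Echelon form has 4 nonzero rows, so rank(P) = 4.

4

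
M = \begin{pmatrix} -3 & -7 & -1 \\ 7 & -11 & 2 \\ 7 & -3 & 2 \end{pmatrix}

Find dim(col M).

3

Row reduce to echelon form.
R2 ← R2 + (7/3)·R1: [0, -82/3, -1/3]
R3 ← R3 + (7/3)·R1: [0, -58/3, -1/3]
R3 ← R3 − (29/41)·R2: [0, 0, -4/41]
Echelon form has 3 nonzero rows, so rank(M) = 3.
The column space has dimension equal to the rank: 3.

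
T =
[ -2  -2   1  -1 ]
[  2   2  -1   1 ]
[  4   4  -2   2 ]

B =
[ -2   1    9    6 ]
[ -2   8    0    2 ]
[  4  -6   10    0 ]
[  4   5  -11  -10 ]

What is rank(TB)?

1

First compute TB:
[[  8, -29,   3,  -6],
 [ -8,  29,  -3,   6],
 [-16,  58,  -6,  12]]
Now row reduce the product.
R2 ← R2 + R1: [0, 0, 0, 0]
R3 ← R3 + (2)·R1: [0, 0, 0, 0]
1 nonzero row, so rank(TB) = 1.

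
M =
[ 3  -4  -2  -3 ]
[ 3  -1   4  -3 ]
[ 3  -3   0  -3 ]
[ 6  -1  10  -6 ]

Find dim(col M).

Row reduce to echelon form.
R2 ← R2 − R1: [0, 3, 6, 0]
R3 ← R3 − R1: [0, 1, 2, 0]
R4 ← R4 − (2)·R1: [0, 7, 14, 0]
R3 ← R3 − (1/3)·R2: [0, 0, 0, 0]
R4 ← R4 − (7/3)·R2: [0, 0, 0, 0]
Echelon form has 2 nonzero rows, so rank(M) = 2.
The column space has dimension equal to the rank: 2.

2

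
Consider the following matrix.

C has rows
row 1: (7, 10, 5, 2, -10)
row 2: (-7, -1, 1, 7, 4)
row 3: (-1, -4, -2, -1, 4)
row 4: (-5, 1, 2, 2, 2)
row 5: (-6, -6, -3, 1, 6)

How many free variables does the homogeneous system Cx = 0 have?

Row reduce to echelon form.
R2 ← R2 + R1: [0, 9, 6, 9, -6]
R3 ← R3 + (1/7)·R1: [0, -18/7, -9/7, -5/7, 18/7]
R4 ← R4 + (5/7)·R1: [0, 57/7, 39/7, 24/7, -36/7]
R5 ← R5 + (6/7)·R1: [0, 18/7, 9/7, 19/7, -18/7]
R3 ← R3 + (2/7)·R2: [0, 0, 3/7, 13/7, 6/7]
R4 ← R4 − (19/21)·R2: [0, 0, 1/7, -33/7, 2/7]
R5 ← R5 − (2/7)·R2: [0, 0, -3/7, 1/7, -6/7]
R4 ← R4 − (1/3)·R3: [0, 0, 0, -16/3, 0]
R5 ← R5 + R3: [0, 0, 0, 2, 0]
R5 ← R5 + (3/8)·R4: [0, 0, 0, 0, 0]
4 nonzero rows, so rank(C) = 4.
C has 5 columns; by rank–nullity, nullity = 5 − 4 = 1.

1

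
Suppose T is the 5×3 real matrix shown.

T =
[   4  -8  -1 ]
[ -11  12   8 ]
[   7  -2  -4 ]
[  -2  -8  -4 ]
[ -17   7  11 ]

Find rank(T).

3

Row reduce to echelon form.
R2 ← R2 + (11/4)·R1: [0, -10, 21/4]
R3 ← R3 − (7/4)·R1: [0, 12, -9/4]
R4 ← R4 + (1/2)·R1: [0, -12, -9/2]
R5 ← R5 + (17/4)·R1: [0, -27, 27/4]
R3 ← R3 + (6/5)·R2: [0, 0, 81/20]
R4 ← R4 − (6/5)·R2: [0, 0, -54/5]
R5 ← R5 − (27/10)·R2: [0, 0, -297/40]
R4 ← R4 + (8/3)·R3: [0, 0, 0]
R5 ← R5 + (11/6)·R3: [0, 0, 0]
Echelon form has 3 nonzero rows, so rank(T) = 3.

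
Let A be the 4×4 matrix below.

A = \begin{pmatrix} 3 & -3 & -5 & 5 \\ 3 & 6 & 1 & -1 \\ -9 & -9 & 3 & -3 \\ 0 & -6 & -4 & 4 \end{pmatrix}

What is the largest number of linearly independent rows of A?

Row reduce to echelon form.
R2 ← R2 − R1: [0, 9, 6, -6]
R3 ← R3 + (3)·R1: [0, -18, -12, 12]
R3 ← R3 + (2)·R2: [0, 0, 0, 0]
R4 ← R4 + (2/3)·R2: [0, 0, 0, 0]
Echelon form has 2 nonzero rows, so rank(A) = 2.
The rank gives the maximum number of linearly independent rows: 2.

2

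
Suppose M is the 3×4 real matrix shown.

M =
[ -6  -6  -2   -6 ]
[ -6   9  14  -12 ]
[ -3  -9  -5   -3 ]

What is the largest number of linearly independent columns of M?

Row reduce to echelon form.
R2 ← R2 − R1: [0, 15, 16, -6]
R3 ← R3 − (1/2)·R1: [0, -6, -4, 0]
R3 ← R3 + (2/5)·R2: [0, 0, 12/5, -12/5]
Echelon form has 3 nonzero rows, so rank(M) = 3.
The rank gives the maximum number of linearly independent columns: 3.

3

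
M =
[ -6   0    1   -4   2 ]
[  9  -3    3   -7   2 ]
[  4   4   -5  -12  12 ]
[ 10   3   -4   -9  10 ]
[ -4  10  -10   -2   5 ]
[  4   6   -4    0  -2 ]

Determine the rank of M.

Row reduce to echelon form.
R2 ← R2 + (3/2)·R1: [0, -3, 9/2, -13, 5]
R3 ← R3 + (2/3)·R1: [0, 4, -13/3, -44/3, 40/3]
R4 ← R4 + (5/3)·R1: [0, 3, -7/3, -47/3, 40/3]
R5 ← R5 − (2/3)·R1: [0, 10, -32/3, 2/3, 11/3]
R6 ← R6 + (2/3)·R1: [0, 6, -10/3, -8/3, -2/3]
R3 ← R3 + (4/3)·R2: [0, 0, 5/3, -32, 20]
R4 ← R4 + R2: [0, 0, 13/6, -86/3, 55/3]
R5 ← R5 + (10/3)·R2: [0, 0, 13/3, -128/3, 61/3]
R6 ← R6 + (2)·R2: [0, 0, 17/3, -86/3, 28/3]
R4 ← R4 − (13/10)·R3: [0, 0, 0, 194/15, -23/3]
R5 ← R5 − (13/5)·R3: [0, 0, 0, 608/15, -95/3]
R6 ← R6 − (17/5)·R3: [0, 0, 0, 1202/15, -176/3]
R5 ← R5 − (304/97)·R4: [0, 0, 0, 0, -741/97]
R6 ← R6 − (601/97)·R4: [0, 0, 0, 0, -1083/97]
R6 ← R6 − (19/13)·R5: [0, 0, 0, 0, 0]
Echelon form has 5 nonzero rows, so rank(M) = 5.

5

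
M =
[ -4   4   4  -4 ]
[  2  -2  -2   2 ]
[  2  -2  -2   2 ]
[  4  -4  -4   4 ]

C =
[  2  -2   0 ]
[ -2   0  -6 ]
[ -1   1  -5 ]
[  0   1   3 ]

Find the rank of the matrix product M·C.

1

First compute MC:
[[-20,   8, -56],
 [ 10,  -4,  28],
 [ 10,  -4,  28],
 [ 20,  -8,  56]]
Now row reduce the product.
R2 ← R2 + (1/2)·R1: [0, 0, 0]
R3 ← R3 + (1/2)·R1: [0, 0, 0]
R4 ← R4 + R1: [0, 0, 0]
1 nonzero row, so rank(MC) = 1.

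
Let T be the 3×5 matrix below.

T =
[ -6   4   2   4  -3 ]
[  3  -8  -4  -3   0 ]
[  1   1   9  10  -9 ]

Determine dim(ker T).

2

Row reduce to echelon form.
R2 ← R2 + (1/2)·R1: [0, -6, -3, -1, -3/2]
R3 ← R3 + (1/6)·R1: [0, 5/3, 28/3, 32/3, -19/2]
R3 ← R3 + (5/18)·R2: [0, 0, 17/2, 187/18, -119/12]
3 nonzero rows, so rank(T) = 3.
T has 5 columns; by rank–nullity, nullity = 5 − 3 = 2.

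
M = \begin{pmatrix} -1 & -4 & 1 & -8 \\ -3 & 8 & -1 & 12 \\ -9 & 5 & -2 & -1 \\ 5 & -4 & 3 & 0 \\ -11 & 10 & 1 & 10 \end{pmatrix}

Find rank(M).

3

Row reduce to echelon form.
R2 ← R2 − (3)·R1: [0, 20, -4, 36]
R3 ← R3 − (9)·R1: [0, 41, -11, 71]
R4 ← R4 + (5)·R1: [0, -24, 8, -40]
R5 ← R5 − (11)·R1: [0, 54, -10, 98]
R3 ← R3 − (41/20)·R2: [0, 0, -14/5, -14/5]
R4 ← R4 + (6/5)·R2: [0, 0, 16/5, 16/5]
R5 ← R5 − (27/10)·R2: [0, 0, 4/5, 4/5]
R4 ← R4 + (8/7)·R3: [0, 0, 0, 0]
R5 ← R5 + (2/7)·R3: [0, 0, 0, 0]
Echelon form has 3 nonzero rows, so rank(M) = 3.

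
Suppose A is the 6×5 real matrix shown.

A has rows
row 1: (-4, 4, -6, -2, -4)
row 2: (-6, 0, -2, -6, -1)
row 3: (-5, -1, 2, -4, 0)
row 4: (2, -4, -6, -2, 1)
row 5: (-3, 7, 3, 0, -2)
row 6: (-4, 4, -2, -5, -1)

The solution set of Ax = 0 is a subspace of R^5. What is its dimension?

Row reduce to echelon form.
R2 ← R2 − (3/2)·R1: [0, -6, 7, -3, 5]
R3 ← R3 − (5/4)·R1: [0, -6, 19/2, -3/2, 5]
R4 ← R4 + (1/2)·R1: [0, -2, -9, -3, -1]
R5 ← R5 − (3/4)·R1: [0, 4, 15/2, 3/2, 1]
R6 ← R6 − R1: [0, 0, 4, -3, 3]
R3 ← R3 − R2: [0, 0, 5/2, 3/2, 0]
R4 ← R4 − (1/3)·R2: [0, 0, -34/3, -2, -8/3]
R5 ← R5 + (2/3)·R2: [0, 0, 73/6, -1/2, 13/3]
R4 ← R4 + (68/15)·R3: [0, 0, 0, 24/5, -8/3]
R5 ← R5 − (73/15)·R3: [0, 0, 0, -39/5, 13/3]
R6 ← R6 − (8/5)·R3: [0, 0, 0, -27/5, 3]
R5 ← R5 + (13/8)·R4: [0, 0, 0, 0, 0]
R6 ← R6 + (9/8)·R4: [0, 0, 0, 0, 0]
4 nonzero rows, so rank(A) = 4.
A has 5 columns; by rank–nullity, nullity = 5 − 4 = 1.

1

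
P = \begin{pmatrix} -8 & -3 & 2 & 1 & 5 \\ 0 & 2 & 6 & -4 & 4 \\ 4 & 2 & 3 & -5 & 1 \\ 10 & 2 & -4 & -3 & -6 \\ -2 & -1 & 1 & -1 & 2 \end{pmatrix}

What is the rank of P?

Row reduce to echelon form.
R3 ← R3 + (1/2)·R1: [0, 1/2, 4, -9/2, 7/2]
R4 ← R4 + (5/4)·R1: [0, -7/4, -3/2, -7/4, 1/4]
R5 ← R5 − (1/4)·R1: [0, -1/4, 1/2, -5/4, 3/4]
R3 ← R3 − (1/4)·R2: [0, 0, 5/2, -7/2, 5/2]
R4 ← R4 + (7/8)·R2: [0, 0, 15/4, -21/4, 15/4]
R5 ← R5 + (1/8)·R2: [0, 0, 5/4, -7/4, 5/4]
R4 ← R4 − (3/2)·R3: [0, 0, 0, 0, 0]
R5 ← R5 − (1/2)·R3: [0, 0, 0, 0, 0]
Echelon form has 3 nonzero rows, so rank(P) = 3.

3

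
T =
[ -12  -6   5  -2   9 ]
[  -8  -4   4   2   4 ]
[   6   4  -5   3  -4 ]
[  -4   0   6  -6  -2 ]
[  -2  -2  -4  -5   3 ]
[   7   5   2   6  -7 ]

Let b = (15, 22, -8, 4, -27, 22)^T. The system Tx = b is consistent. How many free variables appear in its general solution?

0

Row reduce the augmented matrix [T | b].
R2 ← R2 − (2/3)·R1: [0, 0, 2/3, 10/3, -2, 12]
R3 ← R3 + (1/2)·R1: [0, 1, -5/2, 2, 1/2, -1/2]
R4 ← R4 − (1/3)·R1: [0, 2, 13/3, -16/3, -5, -1]
R5 ← R5 − (1/6)·R1: [0, -1, -29/6, -14/3, 3/2, -59/2]
R6 ← R6 + (7/12)·R1: [0, 3/2, 59/12, 29/6, -7/4, 123/4]
Swap R2 ↔ R3
R4 ← R4 − (2)·R2: [0, 0, 28/3, -28/3, -6, 0]
R5 ← R5 + R2: [0, 0, -22/3, -8/3, 2, -30]
R6 ← R6 − (3/2)·R2: [0, 0, 26/3, 11/6, -5/2, 63/2]
R4 ← R4 − (14)·R3: [0, 0, 0, -56, 22, -168]
R5 ← R5 + (11)·R3: [0, 0, 0, 34, -20, 102]
R6 ← R6 − (13)·R3: [0, 0, 0, -83/2, 47/2, -249/2]
R5 ← R5 + (17/28)·R4: [0, 0, 0, 0, -93/14, 0]
R6 ← R6 − (83/112)·R4: [0, 0, 0, 0, 403/56, 0]
R6 ← R6 + (13/12)·R5: [0, 0, 0, 0, 0, 0]
The echelon form has 5 nonzero rows, and every pivot lies in the first 5 columns, so rank(T) = rank([T|b]) = 5.
The system is consistent.
Free variables = (unknowns) − (rank) = 5 − 5 = 0.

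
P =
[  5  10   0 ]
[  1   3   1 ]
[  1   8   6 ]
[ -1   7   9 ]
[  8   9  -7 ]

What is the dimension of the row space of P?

2

Row reduce to echelon form.
R2 ← R2 − (1/5)·R1: [0, 1, 1]
R3 ← R3 − (1/5)·R1: [0, 6, 6]
R4 ← R4 + (1/5)·R1: [0, 9, 9]
R5 ← R5 − (8/5)·R1: [0, -7, -7]
R3 ← R3 − (6)·R2: [0, 0, 0]
R4 ← R4 − (9)·R2: [0, 0, 0]
R5 ← R5 + (7)·R2: [0, 0, 0]
Echelon form has 2 nonzero rows, so rank(P) = 2.
The row space has dimension equal to the rank: 2.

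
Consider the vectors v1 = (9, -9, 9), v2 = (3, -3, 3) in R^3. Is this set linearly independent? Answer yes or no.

Form the matrix with these vectors as rows and row reduce.
R2 ← R2 − (1/3)·R1: [0, 0, 0]
1 nonzero row, so the 2 vectors span a space of dimension 1.
Since 1 < 2, the vectors are linearly dependent.

no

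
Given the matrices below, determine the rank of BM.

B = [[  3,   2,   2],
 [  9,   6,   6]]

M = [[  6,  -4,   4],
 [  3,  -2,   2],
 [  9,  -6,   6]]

1

First compute BM:
[[ 42, -28,  28],
 [126, -84,  84]]
Now row reduce the product.
R2 ← R2 − (3)·R1: [0, 0, 0]
1 nonzero row, so rank(BM) = 1.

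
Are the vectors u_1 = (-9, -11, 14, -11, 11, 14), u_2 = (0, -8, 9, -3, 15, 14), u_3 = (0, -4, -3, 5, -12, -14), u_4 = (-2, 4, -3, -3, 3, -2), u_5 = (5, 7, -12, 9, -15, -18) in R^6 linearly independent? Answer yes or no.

Form the matrix with these vectors as rows and row reduce.
R4 ← R4 − (2/9)·R1: [0, 58/9, -55/9, -5/9, 5/9, -46/9]
R5 ← R5 + (5/9)·R1: [0, 8/9, -38/9, 26/9, -80/9, -92/9]
R3 ← R3 − (1/2)·R2: [0, 0, -15/2, 13/2, -39/2, -21]
R4 ← R4 + (29/36)·R2: [0, 0, 41/36, -107/36, 455/36, 37/6]
R5 ← R5 + (1/9)·R2: [0, 0, -29/9, 23/9, -65/9, -26/3]
R4 ← R4 + (41/270)·R3: [0, 0, 0, -268/135, 871/90, 134/45]
R5 ← R5 − (58/135)·R3: [0, 0, 0, -32/135, 52/45, 16/45]
R5 ← R5 − (8/67)·R4: [0, 0, 0, 0, 0, 0]
4 nonzero rows, so the 5 vectors span a space of dimension 4.
Since 4 < 5, the vectors are linearly dependent.

no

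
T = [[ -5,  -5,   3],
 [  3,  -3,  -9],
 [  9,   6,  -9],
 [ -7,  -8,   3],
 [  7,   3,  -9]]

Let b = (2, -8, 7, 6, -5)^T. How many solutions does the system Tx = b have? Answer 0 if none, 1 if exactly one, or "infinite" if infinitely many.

0

Row reduce the augmented matrix [T | b].
R2 ← R2 + (3/5)·R1: [0, -6, -36/5, -34/5]
R3 ← R3 + (9/5)·R1: [0, -3, -18/5, 53/5]
R4 ← R4 − (7/5)·R1: [0, -1, -6/5, 16/5]
R5 ← R5 + (7/5)·R1: [0, -4, -24/5, -11/5]
R3 ← R3 − (1/2)·R2: [0, 0, 0, 14]
R4 ← R4 − (1/6)·R2: [0, 0, 0, 13/3]
R5 ← R5 − (2/3)·R2: [0, 0, 0, 7/3]
R4 ← R4 − (13/42)·R3: [0, 0, 0, 0]
R5 ← R5 − (1/6)·R3: [0, 0, 0, 0]
The echelon form has 3 nonzero rows; the last pivot sits in the augmented column, so rank(T) = 2 but rank([T|b]) = 3.
Since the ranks differ, the system is inconsistent.
It has no solutions.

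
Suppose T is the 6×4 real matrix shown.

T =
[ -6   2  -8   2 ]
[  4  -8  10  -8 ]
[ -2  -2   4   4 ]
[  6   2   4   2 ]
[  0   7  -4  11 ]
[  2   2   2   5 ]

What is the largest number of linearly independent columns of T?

Row reduce to echelon form.
R2 ← R2 + (2/3)·R1: [0, -20/3, 14/3, -20/3]
R3 ← R3 − (1/3)·R1: [0, -8/3, 20/3, 10/3]
R4 ← R4 + R1: [0, 4, -4, 4]
R6 ← R6 + (1/3)·R1: [0, 8/3, -2/3, 17/3]
R3 ← R3 − (2/5)·R2: [0, 0, 24/5, 6]
R4 ← R4 + (3/5)·R2: [0, 0, -6/5, 0]
R5 ← R5 + (21/20)·R2: [0, 0, 9/10, 4]
R6 ← R6 + (2/5)·R2: [0, 0, 6/5, 3]
R4 ← R4 + (1/4)·R3: [0, 0, 0, 3/2]
R5 ← R5 − (3/16)·R3: [0, 0, 0, 23/8]
R6 ← R6 − (1/4)·R3: [0, 0, 0, 3/2]
R5 ← R5 − (23/12)·R4: [0, 0, 0, 0]
R6 ← R6 − R4: [0, 0, 0, 0]
Echelon form has 4 nonzero rows, so rank(T) = 4.
The rank gives the maximum number of linearly independent columns: 4.

4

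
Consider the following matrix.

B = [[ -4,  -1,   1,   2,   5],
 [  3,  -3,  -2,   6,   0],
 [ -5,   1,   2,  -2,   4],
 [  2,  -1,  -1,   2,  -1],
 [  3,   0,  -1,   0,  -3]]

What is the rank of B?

2

Row reduce to echelon form.
R2 ← R2 + (3/4)·R1: [0, -15/4, -5/4, 15/2, 15/4]
R3 ← R3 − (5/4)·R1: [0, 9/4, 3/4, -9/2, -9/4]
R4 ← R4 + (1/2)·R1: [0, -3/2, -1/2, 3, 3/2]
R5 ← R5 + (3/4)·R1: [0, -3/4, -1/4, 3/2, 3/4]
R3 ← R3 + (3/5)·R2: [0, 0, 0, 0, 0]
R4 ← R4 − (2/5)·R2: [0, 0, 0, 0, 0]
R5 ← R5 − (1/5)·R2: [0, 0, 0, 0, 0]
Echelon form has 2 nonzero rows, so rank(B) = 2.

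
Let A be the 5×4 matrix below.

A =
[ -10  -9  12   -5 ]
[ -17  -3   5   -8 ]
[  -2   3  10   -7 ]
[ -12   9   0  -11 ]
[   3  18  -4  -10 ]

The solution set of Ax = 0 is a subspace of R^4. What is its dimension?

0

Row reduce to echelon form.
R2 ← R2 − (17/10)·R1: [0, 123/10, -77/5, 1/2]
R3 ← R3 − (1/5)·R1: [0, 24/5, 38/5, -6]
R4 ← R4 − (6/5)·R1: [0, 99/5, -72/5, -5]
R5 ← R5 + (3/10)·R1: [0, 153/10, -2/5, -23/2]
R3 ← R3 − (16/41)·R2: [0, 0, 558/41, -254/41]
R4 ← R4 − (66/41)·R2: [0, 0, 426/41, -238/41]
R5 ← R5 − (51/41)·R2: [0, 0, 769/41, -497/41]
R4 ← R4 − (71/93)·R3: [0, 0, 0, -100/93]
R5 ← R5 − (769/558)·R3: [0, 0, 0, -1000/279]
R5 ← R5 − (10/3)·R4: [0, 0, 0, 0]
4 nonzero rows, so rank(A) = 4.
A has 4 columns; by rank–nullity, nullity = 4 − 4 = 0.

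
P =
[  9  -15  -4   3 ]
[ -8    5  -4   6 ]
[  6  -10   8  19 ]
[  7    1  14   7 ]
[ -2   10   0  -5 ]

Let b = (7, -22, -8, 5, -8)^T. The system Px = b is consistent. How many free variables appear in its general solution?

0

Row reduce the augmented matrix [P | b].
R2 ← R2 + (8/9)·R1: [0, -25/3, -68/9, 26/3, -142/9]
R3 ← R3 − (2/3)·R1: [0, 0, 32/3, 17, -38/3]
R4 ← R4 − (7/9)·R1: [0, 38/3, 154/9, 14/3, -4/9]
R5 ← R5 + (2/9)·R1: [0, 20/3, -8/9, -13/3, -58/9]
R4 ← R4 + (38/25)·R2: [0, 0, 422/75, 446/25, -1832/75]
R5 ← R5 + (4/5)·R2: [0, 0, -104/15, 13/5, -286/15]
R4 ← R4 − (211/400)·R3: [0, 0, 0, 3549/400, -3549/200]
R5 ← R5 + (13/20)·R3: [0, 0, 0, 273/20, -273/10]
R5 ← R5 − (20/13)·R4: [0, 0, 0, 0, 0]
The echelon form has 4 nonzero rows, and every pivot lies in the first 4 columns, so rank(P) = rank([P|b]) = 4.
The system is consistent.
Free variables = (unknowns) − (rank) = 4 − 4 = 0.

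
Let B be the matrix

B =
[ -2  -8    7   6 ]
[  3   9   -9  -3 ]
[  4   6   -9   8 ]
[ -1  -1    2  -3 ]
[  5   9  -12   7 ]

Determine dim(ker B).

Row reduce to echelon form.
R2 ← R2 + (3/2)·R1: [0, -3, 3/2, 6]
R3 ← R3 + (2)·R1: [0, -10, 5, 20]
R4 ← R4 − (1/2)·R1: [0, 3, -3/2, -6]
R5 ← R5 + (5/2)·R1: [0, -11, 11/2, 22]
R3 ← R3 − (10/3)·R2: [0, 0, 0, 0]
R4 ← R4 + R2: [0, 0, 0, 0]
R5 ← R5 − (11/3)·R2: [0, 0, 0, 0]
2 nonzero rows, so rank(B) = 2.
B has 4 columns; by rank–nullity, nullity = 4 − 2 = 2.

2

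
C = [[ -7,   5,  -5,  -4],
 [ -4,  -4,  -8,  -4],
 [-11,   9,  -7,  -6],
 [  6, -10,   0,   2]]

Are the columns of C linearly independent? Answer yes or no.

no

Row reduce C to echelon form.
R2 ← R2 − (4/7)·R1: [0, -48/7, -36/7, -12/7]
R3 ← R3 − (11/7)·R1: [0, 8/7, 6/7, 2/7]
R4 ← R4 + (6/7)·R1: [0, -40/7, -30/7, -10/7]
R3 ← R3 + (1/6)·R2: [0, 0, 0, 0]
R4 ← R4 − (5/6)·R2: [0, 0, 0, 0]
2 pivots among 4 columns.
Only 2 < 4 pivot columns, so the columns are linearly dependent.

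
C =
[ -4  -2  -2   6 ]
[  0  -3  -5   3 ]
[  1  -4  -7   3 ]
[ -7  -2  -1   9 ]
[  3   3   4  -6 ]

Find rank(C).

Row reduce to echelon form.
R3 ← R3 + (1/4)·R1: [0, -9/2, -15/2, 9/2]
R4 ← R4 − (7/4)·R1: [0, 3/2, 5/2, -3/2]
R5 ← R5 + (3/4)·R1: [0, 3/2, 5/2, -3/2]
R3 ← R3 − (3/2)·R2: [0, 0, 0, 0]
R4 ← R4 + (1/2)·R2: [0, 0, 0, 0]
R5 ← R5 + (1/2)·R2: [0, 0, 0, 0]
Echelon form has 2 nonzero rows, so rank(C) = 2.

2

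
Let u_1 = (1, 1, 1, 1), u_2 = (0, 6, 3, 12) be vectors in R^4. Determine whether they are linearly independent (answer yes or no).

yes

Form the matrix with these vectors as rows and row reduce.
2 nonzero rows, so the 2 vectors span a space of dimension 2.
Since 2 = 2, the vectors are linearly independent.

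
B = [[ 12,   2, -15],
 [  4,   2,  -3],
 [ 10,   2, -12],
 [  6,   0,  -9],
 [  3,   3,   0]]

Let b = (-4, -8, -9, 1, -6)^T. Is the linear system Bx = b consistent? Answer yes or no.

Row reduce the augmented matrix [B | b].
R2 ← R2 − (1/3)·R1: [0, 4/3, 2, -20/3]
R3 ← R3 − (5/6)·R1: [0, 1/3, 1/2, -17/3]
R4 ← R4 − (1/2)·R1: [0, -1, -3/2, 3]
R5 ← R5 − (1/4)·R1: [0, 5/2, 15/4, -5]
R3 ← R3 − (1/4)·R2: [0, 0, 0, -4]
R4 ← R4 + (3/4)·R2: [0, 0, 0, -2]
R5 ← R5 − (15/8)·R2: [0, 0, 0, 15/2]
R4 ← R4 − (1/2)·R3: [0, 0, 0, 0]
R5 ← R5 + (15/8)·R3: [0, 0, 0, 0]
The echelon form has 3 nonzero rows; the last pivot sits in the augmented column, so rank(B) = 2 but rank([B|b]) = 3.
Since the ranks differ, the system is inconsistent.

no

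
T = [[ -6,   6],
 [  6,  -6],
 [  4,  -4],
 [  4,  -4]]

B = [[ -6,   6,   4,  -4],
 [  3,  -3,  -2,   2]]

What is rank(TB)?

1

First compute TB:
[[ 54, -54, -36,  36],
 [-54,  54,  36, -36],
 [-36,  36,  24, -24],
 [-36,  36,  24, -24]]
Now row reduce the product.
R2 ← R2 + R1: [0, 0, 0, 0]
R3 ← R3 + (2/3)·R1: [0, 0, 0, 0]
R4 ← R4 + (2/3)·R1: [0, 0, 0, 0]
1 nonzero row, so rank(TB) = 1.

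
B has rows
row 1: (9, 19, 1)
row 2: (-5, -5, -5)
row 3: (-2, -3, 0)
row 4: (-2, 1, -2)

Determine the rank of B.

3

Row reduce to echelon form.
R2 ← R2 + (5/9)·R1: [0, 50/9, -40/9]
R3 ← R3 + (2/9)·R1: [0, 11/9, 2/9]
R4 ← R4 + (2/9)·R1: [0, 47/9, -16/9]
R3 ← R3 − (11/50)·R2: [0, 0, 6/5]
R4 ← R4 − (47/50)·R2: [0, 0, 12/5]
R4 ← R4 − (2)·R3: [0, 0, 0]
Echelon form has 3 nonzero rows, so rank(B) = 3.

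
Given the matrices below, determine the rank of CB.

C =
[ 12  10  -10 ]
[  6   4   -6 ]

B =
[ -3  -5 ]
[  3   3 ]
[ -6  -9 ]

First compute CB:
[[ 54,  60],
 [ 30,  36]]
Now row reduce the product.
R2 ← R2 − (5/9)·R1: [0, 8/3]
2 nonzero rows, so rank(CB) = 2.

2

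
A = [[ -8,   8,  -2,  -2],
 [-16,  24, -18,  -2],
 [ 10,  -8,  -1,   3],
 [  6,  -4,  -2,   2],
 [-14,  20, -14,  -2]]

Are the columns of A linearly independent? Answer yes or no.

no

Row reduce A to echelon form.
R2 ← R2 − (2)·R1: [0, 8, -14, 2]
R3 ← R3 + (5/4)·R1: [0, 2, -7/2, 1/2]
R4 ← R4 + (3/4)·R1: [0, 2, -7/2, 1/2]
R5 ← R5 − (7/4)·R1: [0, 6, -21/2, 3/2]
R3 ← R3 − (1/4)·R2: [0, 0, 0, 0]
R4 ← R4 − (1/4)·R2: [0, 0, 0, 0]
R5 ← R5 − (3/4)·R2: [0, 0, 0, 0]
2 pivots among 4 columns.
Only 2 < 4 pivot columns, so the columns are linearly dependent.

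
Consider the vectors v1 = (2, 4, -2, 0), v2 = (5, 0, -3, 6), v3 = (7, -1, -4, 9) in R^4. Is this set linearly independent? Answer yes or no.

Form the matrix with these vectors as rows and row reduce.
R2 ← R2 − (5/2)·R1: [0, -10, 2, 6]
R3 ← R3 − (7/2)·R1: [0, -15, 3, 9]
R3 ← R3 − (3/2)·R2: [0, 0, 0, 0]
2 nonzero rows, so the 3 vectors span a space of dimension 2.
Since 2 < 3, the vectors are linearly dependent.

no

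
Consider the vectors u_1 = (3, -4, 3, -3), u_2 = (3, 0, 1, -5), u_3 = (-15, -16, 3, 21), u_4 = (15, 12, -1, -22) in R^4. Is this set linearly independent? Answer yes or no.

Form the matrix with these vectors as rows and row reduce.
R2 ← R2 − R1: [0, 4, -2, -2]
R3 ← R3 + (5)·R1: [0, -36, 18, 6]
R4 ← R4 − (5)·R1: [0, 32, -16, -7]
R3 ← R3 + (9)·R2: [0, 0, 0, -12]
R4 ← R4 − (8)·R2: [0, 0, 0, 9]
R4 ← R4 + (3/4)·R3: [0, 0, 0, 0]
3 nonzero rows, so the 4 vectors span a space of dimension 3.
Since 3 < 4, the vectors are linearly dependent.

no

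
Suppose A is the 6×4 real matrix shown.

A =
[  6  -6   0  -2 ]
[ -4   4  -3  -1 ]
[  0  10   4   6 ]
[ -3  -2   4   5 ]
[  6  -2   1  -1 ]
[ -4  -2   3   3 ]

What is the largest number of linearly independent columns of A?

4

Row reduce to echelon form.
R2 ← R2 + (2/3)·R1: [0, 0, -3, -7/3]
R4 ← R4 + (1/2)·R1: [0, -5, 4, 4]
R5 ← R5 − R1: [0, 4, 1, 1]
R6 ← R6 + (2/3)·R1: [0, -6, 3, 5/3]
Swap R2 ↔ R3
R4 ← R4 + (1/2)·R2: [0, 0, 6, 7]
R5 ← R5 − (2/5)·R2: [0, 0, -3/5, -7/5]
R6 ← R6 + (3/5)·R2: [0, 0, 27/5, 79/15]
R4 ← R4 + (2)·R3: [0, 0, 0, 7/3]
R5 ← R5 − (1/5)·R3: [0, 0, 0, -14/15]
R6 ← R6 + (9/5)·R3: [0, 0, 0, 16/15]
R5 ← R5 + (2/5)·R4: [0, 0, 0, 0]
R6 ← R6 − (16/35)·R4: [0, 0, 0, 0]
Echelon form has 4 nonzero rows, so rank(A) = 4.
The rank gives the maximum number of linearly independent columns: 4.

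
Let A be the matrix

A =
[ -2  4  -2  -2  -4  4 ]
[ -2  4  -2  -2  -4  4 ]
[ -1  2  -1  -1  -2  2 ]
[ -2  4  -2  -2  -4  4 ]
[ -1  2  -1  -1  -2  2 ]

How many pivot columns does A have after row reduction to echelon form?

1

Row reduce to echelon form.
R2 ← R2 − R1: [0, 0, 0, 0, 0, 0]
R3 ← R3 − (1/2)·R1: [0, 0, 0, 0, 0, 0]
R4 ← R4 − R1: [0, 0, 0, 0, 0, 0]
R5 ← R5 − (1/2)·R1: [0, 0, 0, 0, 0, 0]
Echelon form has 1 nonzero row, so rank(A) = 1.
Each nonzero row contributes one pivot column: 1 pivot columns.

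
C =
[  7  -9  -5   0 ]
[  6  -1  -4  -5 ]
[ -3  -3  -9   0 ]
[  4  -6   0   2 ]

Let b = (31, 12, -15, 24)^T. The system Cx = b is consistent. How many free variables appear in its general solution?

1

Row reduce the augmented matrix [C | b].
R2 ← R2 − (6/7)·R1: [0, 47/7, 2/7, -5, -102/7]
R3 ← R3 + (3/7)·R1: [0, -48/7, -78/7, 0, -12/7]
R4 ← R4 − (4/7)·R1: [0, -6/7, 20/7, 2, 44/7]
R3 ← R3 + (48/47)·R2: [0, 0, -510/47, -240/47, -780/47]
R4 ← R4 + (6/47)·R2: [0, 0, 136/47, 64/47, 208/47]
R4 ← R4 + (4/15)·R3: [0, 0, 0, 0, 0]
The echelon form has 3 nonzero rows, and every pivot lies in the first 4 columns, so rank(C) = rank([C|b]) = 3.
The system is consistent.
Free variables = (unknowns) − (rank) = 4 − 3 = 1.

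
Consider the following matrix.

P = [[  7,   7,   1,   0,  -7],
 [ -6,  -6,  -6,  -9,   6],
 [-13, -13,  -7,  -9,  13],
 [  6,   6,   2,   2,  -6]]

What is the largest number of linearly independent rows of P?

2

Row reduce to echelon form.
R2 ← R2 + (6/7)·R1: [0, 0, -36/7, -9, 0]
R3 ← R3 + (13/7)·R1: [0, 0, -36/7, -9, 0]
R4 ← R4 − (6/7)·R1: [0, 0, 8/7, 2, 0]
R3 ← R3 − R2: [0, 0, 0, 0, 0]
R4 ← R4 + (2/9)·R2: [0, 0, 0, 0, 0]
Echelon form has 2 nonzero rows, so rank(P) = 2.
The rank gives the maximum number of linearly independent rows: 2.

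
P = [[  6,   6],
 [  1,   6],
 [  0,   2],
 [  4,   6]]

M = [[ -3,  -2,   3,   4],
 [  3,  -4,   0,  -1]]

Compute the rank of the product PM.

2

First compute PM:
[[  0, -36,  18,  18],
 [ 15, -26,   3,  -2],
 [  6,  -8,   0,  -2],
 [  6, -32,  12,  10]]
Now row reduce the product.
Swap R1 ↔ R2
R3 ← R3 − (2/5)·R1: [0, 12/5, -6/5, -6/5]
R4 ← R4 − (2/5)·R1: [0, -108/5, 54/5, 54/5]
R3 ← R3 + (1/15)·R2: [0, 0, 0, 0]
R4 ← R4 − (3/5)·R2: [0, 0, 0, 0]
2 nonzero rows, so rank(PM) = 2.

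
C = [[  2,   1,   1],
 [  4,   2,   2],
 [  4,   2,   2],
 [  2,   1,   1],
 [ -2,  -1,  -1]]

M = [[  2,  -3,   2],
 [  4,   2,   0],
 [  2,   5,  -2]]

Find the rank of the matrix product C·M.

First compute CM:
[[ 10,   1,   2],
 [ 20,   2,   4],
 [ 20,   2,   4],
 [ 10,   1,   2],
 [-10,  -1,  -2]]
Now row reduce the product.
R2 ← R2 − (2)·R1: [0, 0, 0]
R3 ← R3 − (2)·R1: [0, 0, 0]
R4 ← R4 − R1: [0, 0, 0]
R5 ← R5 + R1: [0, 0, 0]
1 nonzero row, so rank(CM) = 1.

1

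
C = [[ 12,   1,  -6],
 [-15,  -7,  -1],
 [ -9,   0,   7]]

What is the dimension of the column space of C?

Row reduce to echelon form.
R2 ← R2 + (5/4)·R1: [0, -23/4, -17/2]
R3 ← R3 + (3/4)·R1: [0, 3/4, 5/2]
R3 ← R3 + (3/23)·R2: [0, 0, 32/23]
Echelon form has 3 nonzero rows, so rank(C) = 3.
The column space has dimension equal to the rank: 3.

3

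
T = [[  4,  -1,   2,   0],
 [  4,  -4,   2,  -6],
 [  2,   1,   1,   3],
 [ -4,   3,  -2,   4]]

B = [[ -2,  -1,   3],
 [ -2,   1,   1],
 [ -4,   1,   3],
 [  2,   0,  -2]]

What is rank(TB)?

First compute TB:
[[-14,  -3,  17],
 [-20,  -6,  26],
 [ -4,   0,   4],
 [ 18,   5, -23]]
Now row reduce the product.
R2 ← R2 − (10/7)·R1: [0, -12/7, 12/7]
R3 ← R3 − (2/7)·R1: [0, 6/7, -6/7]
R4 ← R4 + (9/7)·R1: [0, 8/7, -8/7]
R3 ← R3 + (1/2)·R2: [0, 0, 0]
R4 ← R4 + (2/3)·R2: [0, 0, 0]
2 nonzero rows, so rank(TB) = 2.

2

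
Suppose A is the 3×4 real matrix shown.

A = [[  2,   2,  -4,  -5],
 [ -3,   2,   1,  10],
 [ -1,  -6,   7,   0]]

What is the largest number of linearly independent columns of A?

Row reduce to echelon form.
R2 ← R2 + (3/2)·R1: [0, 5, -5, 5/2]
R3 ← R3 + (1/2)·R1: [0, -5, 5, -5/2]
R3 ← R3 + R2: [0, 0, 0, 0]
Echelon form has 2 nonzero rows, so rank(A) = 2.
The rank gives the maximum number of linearly independent columns: 2.

2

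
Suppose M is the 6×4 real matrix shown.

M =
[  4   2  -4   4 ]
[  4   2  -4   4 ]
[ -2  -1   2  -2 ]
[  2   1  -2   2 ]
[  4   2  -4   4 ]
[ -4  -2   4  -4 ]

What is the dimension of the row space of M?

Row reduce to echelon form.
R2 ← R2 − R1: [0, 0, 0, 0]
R3 ← R3 + (1/2)·R1: [0, 0, 0, 0]
R4 ← R4 − (1/2)·R1: [0, 0, 0, 0]
R5 ← R5 − R1: [0, 0, 0, 0]
R6 ← R6 + R1: [0, 0, 0, 0]
Echelon form has 1 nonzero row, so rank(M) = 1.
The row space has dimension equal to the rank: 1.

1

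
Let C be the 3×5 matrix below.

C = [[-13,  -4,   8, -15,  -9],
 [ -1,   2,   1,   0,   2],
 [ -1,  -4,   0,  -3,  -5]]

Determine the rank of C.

2

Row reduce to echelon form.
R2 ← R2 − (1/13)·R1: [0, 30/13, 5/13, 15/13, 35/13]
R3 ← R3 − (1/13)·R1: [0, -48/13, -8/13, -24/13, -56/13]
R3 ← R3 + (8/5)·R2: [0, 0, 0, 0, 0]
Echelon form has 2 nonzero rows, so rank(C) = 2.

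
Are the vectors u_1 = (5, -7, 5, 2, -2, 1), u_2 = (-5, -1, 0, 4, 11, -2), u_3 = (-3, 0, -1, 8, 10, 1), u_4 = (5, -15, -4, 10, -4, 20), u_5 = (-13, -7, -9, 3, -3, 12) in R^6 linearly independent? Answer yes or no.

Form the matrix with these vectors as rows and row reduce.
R2 ← R2 + R1: [0, -8, 5, 6, 9, -1]
R3 ← R3 + (3/5)·R1: [0, -21/5, 2, 46/5, 44/5, 8/5]
R4 ← R4 − R1: [0, -8, -9, 8, -2, 19]
R5 ← R5 + (13/5)·R1: [0, -126/5, 4, 41/5, -41/5, 73/5]
R3 ← R3 − (21/40)·R2: [0, 0, -5/8, 121/20, 163/40, 17/8]
R4 ← R4 − R2: [0, 0, -14, 2, -11, 20]
R5 ← R5 − (63/20)·R2: [0, 0, -47/4, -107/10, -731/20, 71/4]
R4 ← R4 − (112/5)·R3: [0, 0, 0, -3338/25, -2557/25, -138/5]
R5 ← R5 − (94/5)·R3: [0, 0, 0, -3111/25, -2829/25, -111/5]
R5 ← R5 − (3111/3338)·R4: [0, 0, 0, 0, -59535/3338, 5880/1669]
5 nonzero rows, so the 5 vectors span a space of dimension 5.
Since 5 = 5, the vectors are linearly independent.

yes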